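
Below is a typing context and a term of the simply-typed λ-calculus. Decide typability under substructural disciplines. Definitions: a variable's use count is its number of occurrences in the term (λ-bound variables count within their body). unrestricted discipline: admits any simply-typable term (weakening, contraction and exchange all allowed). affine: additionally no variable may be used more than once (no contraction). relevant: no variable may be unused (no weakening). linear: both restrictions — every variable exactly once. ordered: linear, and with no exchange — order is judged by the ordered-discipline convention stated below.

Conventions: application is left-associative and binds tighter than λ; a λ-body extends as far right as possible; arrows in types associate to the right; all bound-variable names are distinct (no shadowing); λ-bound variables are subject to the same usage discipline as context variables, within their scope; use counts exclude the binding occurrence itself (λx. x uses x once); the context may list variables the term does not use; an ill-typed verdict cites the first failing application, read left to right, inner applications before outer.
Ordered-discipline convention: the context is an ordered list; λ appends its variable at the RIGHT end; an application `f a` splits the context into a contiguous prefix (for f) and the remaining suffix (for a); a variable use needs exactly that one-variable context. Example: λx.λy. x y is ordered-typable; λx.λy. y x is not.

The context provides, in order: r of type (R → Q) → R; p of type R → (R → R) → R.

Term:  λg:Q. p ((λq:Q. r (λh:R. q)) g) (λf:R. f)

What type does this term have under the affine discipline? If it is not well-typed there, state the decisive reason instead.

term : Q → R
usage: r ×1; p ×1; g (bound) ×1; q (bound) ×1; h (bound) ×0; f (bound) ×1
order of uses: p, r, q, g, f
typing: well-typed — term : Q → R
all disciplines: ordered ✗; linear ✗; affine ✓; relevant ✗; unrestricted ✓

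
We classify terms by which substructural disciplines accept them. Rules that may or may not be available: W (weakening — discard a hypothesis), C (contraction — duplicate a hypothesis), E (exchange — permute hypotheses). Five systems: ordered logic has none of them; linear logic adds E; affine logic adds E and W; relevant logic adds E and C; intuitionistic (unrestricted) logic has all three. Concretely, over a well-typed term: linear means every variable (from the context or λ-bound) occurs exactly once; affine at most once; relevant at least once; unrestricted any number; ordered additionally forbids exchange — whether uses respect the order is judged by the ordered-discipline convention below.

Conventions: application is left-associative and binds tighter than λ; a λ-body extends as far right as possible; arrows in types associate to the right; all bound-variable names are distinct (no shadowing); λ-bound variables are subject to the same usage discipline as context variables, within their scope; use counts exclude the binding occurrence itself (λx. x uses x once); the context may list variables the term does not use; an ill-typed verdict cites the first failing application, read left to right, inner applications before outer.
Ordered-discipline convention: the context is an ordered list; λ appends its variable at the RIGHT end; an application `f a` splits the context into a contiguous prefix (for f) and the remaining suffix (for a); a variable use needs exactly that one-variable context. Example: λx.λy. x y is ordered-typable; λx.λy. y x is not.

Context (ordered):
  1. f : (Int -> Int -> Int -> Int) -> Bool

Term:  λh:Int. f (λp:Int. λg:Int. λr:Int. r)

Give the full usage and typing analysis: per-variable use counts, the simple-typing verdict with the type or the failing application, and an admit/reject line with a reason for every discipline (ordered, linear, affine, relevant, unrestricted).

variable uses: f ×1; h [bound] ×0; p [bound] ×0; g [bound] ×0; r [bound] ×1
use order (left to right): f, r
typing: well-typed at Int -> Bool
ordered: ✗ — h, p, g left unused
linear: ✗ — h, p, g left unused
affine: ✓ — no duplicate uses among f, h, p, g, r
relevant: ✗ — h, p, g left unused
unrestricted: ✓ — well-typed at Int -> Bool; no restrictions here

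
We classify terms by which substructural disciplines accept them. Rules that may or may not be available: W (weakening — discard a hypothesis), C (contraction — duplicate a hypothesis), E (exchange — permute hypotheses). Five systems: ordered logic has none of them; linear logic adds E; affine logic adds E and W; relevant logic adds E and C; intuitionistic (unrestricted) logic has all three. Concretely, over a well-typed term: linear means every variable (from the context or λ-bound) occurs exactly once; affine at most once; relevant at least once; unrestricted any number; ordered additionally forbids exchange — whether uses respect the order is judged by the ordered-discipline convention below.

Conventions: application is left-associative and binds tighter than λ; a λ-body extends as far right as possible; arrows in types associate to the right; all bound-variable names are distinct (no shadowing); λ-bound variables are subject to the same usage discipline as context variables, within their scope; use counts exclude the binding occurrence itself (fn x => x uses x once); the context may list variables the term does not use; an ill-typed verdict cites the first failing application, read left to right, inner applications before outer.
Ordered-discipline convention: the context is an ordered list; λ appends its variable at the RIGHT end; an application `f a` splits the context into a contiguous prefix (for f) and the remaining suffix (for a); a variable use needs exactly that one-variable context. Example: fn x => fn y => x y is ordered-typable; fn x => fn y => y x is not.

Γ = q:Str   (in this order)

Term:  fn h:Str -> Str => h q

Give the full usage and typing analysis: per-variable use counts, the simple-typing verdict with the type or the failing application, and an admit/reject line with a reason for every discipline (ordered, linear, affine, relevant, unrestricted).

usage: q: 1×, h (λ-bound): 1×
uses in reading order: h, q
typing: the term checks, with type (Str -> Str) -> Str
ordered: ✗, needs exchange: uses follow h, q
linear: ✓, each of q, h used exactly once
affine: ✓, at most one use each (q, h)
relevant: ✓, none of q, h goes unused
unrestricted: ✓, typability at (Str -> Str) -> Str is all that's needed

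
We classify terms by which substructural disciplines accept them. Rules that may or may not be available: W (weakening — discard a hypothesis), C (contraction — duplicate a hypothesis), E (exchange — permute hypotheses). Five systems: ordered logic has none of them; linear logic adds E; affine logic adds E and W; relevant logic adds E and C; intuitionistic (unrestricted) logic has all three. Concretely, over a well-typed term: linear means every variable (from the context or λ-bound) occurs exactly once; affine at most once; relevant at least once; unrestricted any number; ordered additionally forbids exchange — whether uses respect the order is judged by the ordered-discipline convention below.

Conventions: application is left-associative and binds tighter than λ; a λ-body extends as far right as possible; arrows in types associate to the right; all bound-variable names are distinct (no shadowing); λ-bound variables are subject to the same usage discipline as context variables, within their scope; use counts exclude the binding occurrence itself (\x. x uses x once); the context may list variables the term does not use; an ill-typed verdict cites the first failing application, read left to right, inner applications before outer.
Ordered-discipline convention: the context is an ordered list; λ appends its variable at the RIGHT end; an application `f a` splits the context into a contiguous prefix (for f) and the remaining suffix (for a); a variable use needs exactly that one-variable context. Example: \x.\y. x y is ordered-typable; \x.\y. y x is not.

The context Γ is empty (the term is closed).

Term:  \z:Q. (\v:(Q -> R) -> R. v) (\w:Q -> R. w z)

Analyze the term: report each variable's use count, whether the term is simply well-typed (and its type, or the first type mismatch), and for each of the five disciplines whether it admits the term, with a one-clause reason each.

use counts: z (λ-bound)=1; v (λ-bound)=1; w (λ-bound)=1
uses in reading order: v, w, z
typing: ✓ — Q -> (Q -> R) -> R
ordered: ✗ — needs exchange: uses follow v, w, z
linear: ✓ — single use per variable (z, v, w)
affine: ✓ — no duplicate uses among z, v, w
relevant: ✓ — at least one use each (z, v, w)
unrestricted: ✓ — simply typable at Q -> (Q -> R) -> R; W, C, E all held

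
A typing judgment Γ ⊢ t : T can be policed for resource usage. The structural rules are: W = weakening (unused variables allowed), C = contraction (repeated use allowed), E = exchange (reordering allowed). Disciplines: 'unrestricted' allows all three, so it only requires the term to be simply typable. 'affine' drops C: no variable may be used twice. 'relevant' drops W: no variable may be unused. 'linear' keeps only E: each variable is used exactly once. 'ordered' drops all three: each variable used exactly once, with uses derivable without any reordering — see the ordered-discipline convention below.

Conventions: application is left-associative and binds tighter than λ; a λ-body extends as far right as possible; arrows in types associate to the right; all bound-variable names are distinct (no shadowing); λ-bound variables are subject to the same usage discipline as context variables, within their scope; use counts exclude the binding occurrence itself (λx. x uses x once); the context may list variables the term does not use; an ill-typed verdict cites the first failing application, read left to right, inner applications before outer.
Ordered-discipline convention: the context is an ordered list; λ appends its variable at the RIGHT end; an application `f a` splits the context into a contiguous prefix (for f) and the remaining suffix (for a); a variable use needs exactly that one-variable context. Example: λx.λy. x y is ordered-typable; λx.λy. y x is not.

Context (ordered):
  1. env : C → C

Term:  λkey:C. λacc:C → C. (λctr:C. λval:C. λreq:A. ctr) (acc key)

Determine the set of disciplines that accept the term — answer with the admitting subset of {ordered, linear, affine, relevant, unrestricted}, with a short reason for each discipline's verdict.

admitted by: affine, unrestricted
variable uses: env: 0; key (λ-bound): 1; acc (λ-bound): 1; ctr (λ-bound): 1; val (λ-bound): 0; req (λ-bound): 0
order of uses: ctr, acc, key
typing: the term checks, with type C → (C → C) → C → A → C
ordered: ✗, env, val, req never used (weakening)
linear: ✗, env, val, req never used (weakening)
affine: ✓, env, key, acc, ctr, val, req: no repeats, contraction unneeded
relevant: ✗, env, val, req never used (weakening)
unrestricted: ✓, type-checks (C → (C → C) → C → A → C) and nothing is barred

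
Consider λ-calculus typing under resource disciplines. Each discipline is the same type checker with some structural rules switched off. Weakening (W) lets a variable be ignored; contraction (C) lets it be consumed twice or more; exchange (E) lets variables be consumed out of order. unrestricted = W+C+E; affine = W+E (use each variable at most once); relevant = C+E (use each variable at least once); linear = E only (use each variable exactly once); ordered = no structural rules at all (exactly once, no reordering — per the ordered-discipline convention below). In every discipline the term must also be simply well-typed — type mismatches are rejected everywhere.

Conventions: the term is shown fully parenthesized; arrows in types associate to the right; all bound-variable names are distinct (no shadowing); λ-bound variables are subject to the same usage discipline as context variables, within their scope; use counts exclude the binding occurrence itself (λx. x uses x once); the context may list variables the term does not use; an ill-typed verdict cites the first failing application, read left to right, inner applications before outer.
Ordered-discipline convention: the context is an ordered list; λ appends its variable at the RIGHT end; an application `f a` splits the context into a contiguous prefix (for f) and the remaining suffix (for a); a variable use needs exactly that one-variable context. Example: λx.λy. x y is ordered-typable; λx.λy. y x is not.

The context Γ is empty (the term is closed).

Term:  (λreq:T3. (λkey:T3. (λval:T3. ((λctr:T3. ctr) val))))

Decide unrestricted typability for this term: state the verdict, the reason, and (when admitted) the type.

yes — typability at T3 -> T3 -> T3 -> T3 is all that's needed; term : T3 -> T3 -> T3 -> T3
counts: req (λ-bound): 0×, key (λ-bound): 0×, val (λ-bound): 1×, ctr (λ-bound): 1×
left-to-right use order: ctr, val
typing: well-typed at T3 -> T3 -> T3 -> T3
per-discipline verdicts: ordered ✗; linear ✗; affine ✓; relevant ✗; unrestricted ✓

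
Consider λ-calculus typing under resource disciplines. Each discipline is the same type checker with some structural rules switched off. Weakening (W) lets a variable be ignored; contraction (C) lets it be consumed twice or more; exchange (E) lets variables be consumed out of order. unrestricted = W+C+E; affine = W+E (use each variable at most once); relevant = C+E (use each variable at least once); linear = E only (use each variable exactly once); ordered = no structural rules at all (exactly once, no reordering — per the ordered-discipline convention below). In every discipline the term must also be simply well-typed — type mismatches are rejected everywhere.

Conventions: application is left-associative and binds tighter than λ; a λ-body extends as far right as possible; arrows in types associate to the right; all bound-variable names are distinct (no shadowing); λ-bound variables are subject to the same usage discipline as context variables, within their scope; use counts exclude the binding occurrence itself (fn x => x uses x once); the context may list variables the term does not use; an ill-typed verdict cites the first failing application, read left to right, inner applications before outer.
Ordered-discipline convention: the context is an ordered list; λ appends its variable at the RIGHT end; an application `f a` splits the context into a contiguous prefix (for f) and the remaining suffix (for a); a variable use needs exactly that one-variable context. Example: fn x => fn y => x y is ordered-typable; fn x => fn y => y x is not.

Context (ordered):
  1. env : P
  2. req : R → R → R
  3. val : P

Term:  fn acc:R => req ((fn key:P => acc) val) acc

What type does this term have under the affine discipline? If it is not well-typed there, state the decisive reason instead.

not well-typed under affine — uses contraction: acc ×2
variable uses: env=0; req=1; val=1; acc (λ-bound)=2; key (λ-bound)=0
left-to-right use order: req, acc, val, acc
typing: well-typed at R → R
all disciplines: ordered ✗; linear ✗; affine ✗; relevant ✗; unrestricted ✓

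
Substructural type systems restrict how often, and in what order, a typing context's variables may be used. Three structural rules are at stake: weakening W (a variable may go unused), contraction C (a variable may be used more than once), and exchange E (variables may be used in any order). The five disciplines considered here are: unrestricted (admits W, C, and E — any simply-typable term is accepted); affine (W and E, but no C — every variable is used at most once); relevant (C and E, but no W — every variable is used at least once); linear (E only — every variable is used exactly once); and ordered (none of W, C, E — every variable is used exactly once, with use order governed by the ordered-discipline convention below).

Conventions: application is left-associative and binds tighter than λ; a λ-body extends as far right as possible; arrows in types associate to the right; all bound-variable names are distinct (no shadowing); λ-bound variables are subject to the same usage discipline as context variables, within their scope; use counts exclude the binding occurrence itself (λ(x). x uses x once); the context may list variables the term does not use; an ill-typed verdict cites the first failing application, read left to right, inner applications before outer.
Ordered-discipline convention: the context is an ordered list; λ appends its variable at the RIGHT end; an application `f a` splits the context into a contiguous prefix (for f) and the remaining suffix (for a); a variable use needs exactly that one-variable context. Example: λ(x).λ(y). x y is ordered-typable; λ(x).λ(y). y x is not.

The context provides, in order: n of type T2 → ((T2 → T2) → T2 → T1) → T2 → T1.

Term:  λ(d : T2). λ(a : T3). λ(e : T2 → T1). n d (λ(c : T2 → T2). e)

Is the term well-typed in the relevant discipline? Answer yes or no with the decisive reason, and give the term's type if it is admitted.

no — needs weakening: a, c unused
counts: n: 1×, d [bound]: 1×, a [bound]: 0×, e [bound]: 1×, c [bound]: 0×
left-to-right use order: n, d, e
typing: the term checks, with type T2 → T3 → (T2 → T1) → T2 → T1
all disciplines: ordered ✗, linear ✗, affine ✓, relevant ✗, unrestricted ✓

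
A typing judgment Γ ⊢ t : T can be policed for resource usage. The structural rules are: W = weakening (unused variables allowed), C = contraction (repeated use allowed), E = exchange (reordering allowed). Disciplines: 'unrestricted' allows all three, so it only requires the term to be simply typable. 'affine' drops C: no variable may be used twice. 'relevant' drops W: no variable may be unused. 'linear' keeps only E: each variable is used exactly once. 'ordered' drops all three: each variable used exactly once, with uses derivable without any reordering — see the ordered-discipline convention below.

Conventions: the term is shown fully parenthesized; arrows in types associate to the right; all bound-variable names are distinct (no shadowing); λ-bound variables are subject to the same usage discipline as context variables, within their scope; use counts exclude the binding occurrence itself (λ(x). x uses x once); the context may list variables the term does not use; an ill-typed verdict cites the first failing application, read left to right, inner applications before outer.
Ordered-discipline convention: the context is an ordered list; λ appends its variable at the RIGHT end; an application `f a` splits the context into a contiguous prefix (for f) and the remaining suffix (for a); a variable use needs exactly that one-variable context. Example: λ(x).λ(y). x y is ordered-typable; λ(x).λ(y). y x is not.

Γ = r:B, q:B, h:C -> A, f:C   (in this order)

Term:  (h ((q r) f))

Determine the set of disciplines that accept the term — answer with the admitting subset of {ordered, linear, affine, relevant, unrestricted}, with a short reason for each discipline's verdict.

accepted by: none
variable uses: r ×1, q ×1, h ×1, f ×1
uses in reading order: h, q, r, f
typing: ill-typed: non-arrow in function slot: B
ordered ✗ (the type mismatch rejects it)
linear ✗ (not simply typable)
affine ✗ (fails simple typing)
relevant ✗ (a type mismatch blocks all five)
unrestricted ✗ (the type mismatch rejects it)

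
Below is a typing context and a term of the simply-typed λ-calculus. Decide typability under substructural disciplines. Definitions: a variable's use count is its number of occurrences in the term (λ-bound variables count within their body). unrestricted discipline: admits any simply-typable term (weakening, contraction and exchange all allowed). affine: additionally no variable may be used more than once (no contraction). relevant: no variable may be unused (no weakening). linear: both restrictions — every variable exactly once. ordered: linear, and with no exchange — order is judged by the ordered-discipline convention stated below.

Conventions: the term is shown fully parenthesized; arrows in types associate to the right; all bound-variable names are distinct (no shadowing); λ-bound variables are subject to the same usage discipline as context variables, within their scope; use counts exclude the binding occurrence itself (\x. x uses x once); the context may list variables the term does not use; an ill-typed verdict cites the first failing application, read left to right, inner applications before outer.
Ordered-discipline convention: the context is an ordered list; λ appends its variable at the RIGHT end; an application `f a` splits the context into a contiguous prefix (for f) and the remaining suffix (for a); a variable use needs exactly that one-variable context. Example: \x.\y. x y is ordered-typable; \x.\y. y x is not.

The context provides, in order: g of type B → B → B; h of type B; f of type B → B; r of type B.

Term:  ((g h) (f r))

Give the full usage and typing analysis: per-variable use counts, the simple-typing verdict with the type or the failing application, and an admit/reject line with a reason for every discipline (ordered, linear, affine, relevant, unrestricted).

usage: g: 1; h: 1; f: 1; r: 1
uses in reading order: g, h, f, r
typing: the term checks, with type B
ordered ✓ (one use each (g, h, f, r); ordered split holds)
linear ✓ (g, h, f, r: one use apiece)
affine ✓ (g, h, f, r: no repeats, contraction unneeded)
relevant ✓ (none of g, h, f, r goes unused)
unrestricted ✓ (well-typed at B; no restrictions here)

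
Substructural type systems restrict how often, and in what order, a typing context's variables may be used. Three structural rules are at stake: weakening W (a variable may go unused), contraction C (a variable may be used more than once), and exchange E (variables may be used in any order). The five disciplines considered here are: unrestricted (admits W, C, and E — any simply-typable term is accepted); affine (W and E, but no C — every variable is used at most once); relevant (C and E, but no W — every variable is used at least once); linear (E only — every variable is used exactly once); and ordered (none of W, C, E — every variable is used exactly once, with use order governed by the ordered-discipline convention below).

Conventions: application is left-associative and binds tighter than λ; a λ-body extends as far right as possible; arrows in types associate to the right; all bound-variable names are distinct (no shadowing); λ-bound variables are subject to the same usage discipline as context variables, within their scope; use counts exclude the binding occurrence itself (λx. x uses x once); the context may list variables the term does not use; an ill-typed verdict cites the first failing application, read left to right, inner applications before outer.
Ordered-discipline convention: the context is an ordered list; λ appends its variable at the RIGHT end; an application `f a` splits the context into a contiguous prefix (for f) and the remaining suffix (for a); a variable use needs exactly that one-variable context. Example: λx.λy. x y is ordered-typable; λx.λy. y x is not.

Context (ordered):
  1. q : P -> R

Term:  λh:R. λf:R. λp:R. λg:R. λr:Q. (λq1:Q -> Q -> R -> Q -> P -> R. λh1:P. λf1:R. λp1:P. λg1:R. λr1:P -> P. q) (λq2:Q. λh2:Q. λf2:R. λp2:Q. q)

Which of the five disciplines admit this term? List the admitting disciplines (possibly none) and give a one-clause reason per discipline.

admitted in: unrestricted
use counts: q=2, h (λ-bound)=0, f (λ-bound)=0, p (λ-bound)=0, g (λ-bound)=0, r (λ-bound)=0, q1 (λ-bound)=0, h1 (λ-bound)=0, f1 (λ-bound)=0, p1 (λ-bound)=0, g1 (λ-bound)=0, r1 (λ-bound)=0, q2 (λ-bound)=0, h2 (λ-bound)=0, f2 (λ-bound)=0, p2 (λ-bound)=0
left-to-right use order: q, q
typing: well-typed — term : R -> R -> R -> R -> Q -> P -> R -> P -> R -> (P -> P) -> P -> R
ordered ✗ (uses contraction: q ×2; h, f, p, g, r, q1, h1, f1, p1, g1, r1, q2, h2, f2, p2 never used (weakening))
linear ✗ (uses contraction: q ×2; h, f, p, g, r, q1, h1, f1, p1, g1, r1, q2, h2, f2, p2 never used (weakening))
affine ✗ (uses contraction: q ×2)
relevant ✗ (h, f, p, g, r, q1, h1, f1, p1, g1, r1, q2, h2, f2, p2 never used (weakening))
unrestricted ✓ (simply typable at R -> R -> R -> R -> Q -> P -> R -> P -> R -> (P -> P) -> P -> R; W, C, E all held)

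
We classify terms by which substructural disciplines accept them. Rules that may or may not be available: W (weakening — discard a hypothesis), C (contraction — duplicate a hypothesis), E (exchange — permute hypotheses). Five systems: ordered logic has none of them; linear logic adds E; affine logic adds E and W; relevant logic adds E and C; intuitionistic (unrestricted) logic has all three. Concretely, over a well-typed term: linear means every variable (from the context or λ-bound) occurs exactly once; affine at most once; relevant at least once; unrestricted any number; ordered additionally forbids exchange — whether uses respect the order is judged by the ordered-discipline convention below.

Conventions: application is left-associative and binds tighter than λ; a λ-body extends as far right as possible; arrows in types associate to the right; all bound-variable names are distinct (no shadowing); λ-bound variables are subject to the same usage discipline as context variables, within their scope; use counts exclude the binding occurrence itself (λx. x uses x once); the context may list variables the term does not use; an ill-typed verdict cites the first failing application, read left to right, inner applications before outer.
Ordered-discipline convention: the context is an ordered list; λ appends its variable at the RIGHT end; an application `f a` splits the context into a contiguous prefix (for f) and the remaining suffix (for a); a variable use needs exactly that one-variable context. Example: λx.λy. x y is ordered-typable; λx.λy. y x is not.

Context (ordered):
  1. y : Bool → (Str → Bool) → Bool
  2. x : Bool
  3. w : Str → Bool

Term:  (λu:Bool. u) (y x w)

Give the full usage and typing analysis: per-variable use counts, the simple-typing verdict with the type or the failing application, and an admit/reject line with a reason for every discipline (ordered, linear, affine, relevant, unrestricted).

usage: y=1; x=1; w=1; u (bound)=1
uses in reading order: u, y, x, w
typing: well-typed — term : Bool
ordered: ✓, one use each (y, x, w, u); ordered split holds
linear: ✓, single use per variable (y, x, w, u)
affine: ✓, at most one use each (y, x, w, u)
relevant: ✓, none of y, x, w, u goes unused
unrestricted: ✓, typability at Bool is all that's needed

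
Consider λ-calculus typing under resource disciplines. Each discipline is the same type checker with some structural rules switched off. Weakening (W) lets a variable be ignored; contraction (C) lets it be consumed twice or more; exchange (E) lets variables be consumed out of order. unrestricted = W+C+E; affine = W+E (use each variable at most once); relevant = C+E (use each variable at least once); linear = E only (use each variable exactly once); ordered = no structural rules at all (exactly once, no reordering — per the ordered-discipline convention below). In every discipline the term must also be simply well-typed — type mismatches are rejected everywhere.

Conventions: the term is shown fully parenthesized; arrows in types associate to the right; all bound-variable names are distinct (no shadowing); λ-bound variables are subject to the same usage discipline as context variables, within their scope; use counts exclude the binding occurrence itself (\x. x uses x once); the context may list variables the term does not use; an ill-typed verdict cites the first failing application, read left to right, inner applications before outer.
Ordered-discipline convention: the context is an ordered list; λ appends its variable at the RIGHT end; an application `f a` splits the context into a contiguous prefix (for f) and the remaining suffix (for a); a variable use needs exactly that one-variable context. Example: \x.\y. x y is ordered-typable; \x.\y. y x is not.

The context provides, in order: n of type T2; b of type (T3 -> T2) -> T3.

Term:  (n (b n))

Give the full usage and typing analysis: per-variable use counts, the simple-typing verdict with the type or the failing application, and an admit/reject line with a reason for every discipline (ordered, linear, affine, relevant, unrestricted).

use counts: n: 2, b: 1
use order (left to right): n, b, n
typing: ill-typed: an application expects T3 -> T2 but receives T2
ordered ✗ (the type mismatch rejects it)
linear ✗ (not simply typable)
affine ✗ (fails simple typing)
relevant ✗ (a type mismatch blocks all five)
unrestricted ✗ (the type mismatch rejects it)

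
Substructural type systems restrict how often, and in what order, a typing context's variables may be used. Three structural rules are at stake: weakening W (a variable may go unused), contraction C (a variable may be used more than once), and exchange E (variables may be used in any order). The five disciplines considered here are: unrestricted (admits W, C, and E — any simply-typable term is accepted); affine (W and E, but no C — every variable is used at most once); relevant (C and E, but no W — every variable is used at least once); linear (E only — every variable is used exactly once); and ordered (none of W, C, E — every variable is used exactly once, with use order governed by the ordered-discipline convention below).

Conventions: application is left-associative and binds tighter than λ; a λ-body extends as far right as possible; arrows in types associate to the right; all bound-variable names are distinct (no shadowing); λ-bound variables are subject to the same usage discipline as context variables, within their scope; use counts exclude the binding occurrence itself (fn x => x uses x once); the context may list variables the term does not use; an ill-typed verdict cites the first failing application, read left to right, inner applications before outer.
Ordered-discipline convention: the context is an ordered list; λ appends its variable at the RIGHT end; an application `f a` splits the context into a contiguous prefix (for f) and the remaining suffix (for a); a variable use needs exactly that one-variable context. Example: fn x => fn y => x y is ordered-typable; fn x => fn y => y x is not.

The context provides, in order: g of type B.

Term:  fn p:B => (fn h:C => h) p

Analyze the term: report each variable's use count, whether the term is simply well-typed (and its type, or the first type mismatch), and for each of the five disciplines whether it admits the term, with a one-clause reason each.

variable uses: g: 0; p (bound): 1; h (bound): 1
use order (left to right): h, p
typing: ill-typed: an application expects C but receives B
ordered: ✗ — fails simple typing
linear: ✗ — a type mismatch blocks all five
affine: ✗ — the type mismatch rejects it
relevant: ✗ — not simply typable
unrestricted: ✗ — fails simple typing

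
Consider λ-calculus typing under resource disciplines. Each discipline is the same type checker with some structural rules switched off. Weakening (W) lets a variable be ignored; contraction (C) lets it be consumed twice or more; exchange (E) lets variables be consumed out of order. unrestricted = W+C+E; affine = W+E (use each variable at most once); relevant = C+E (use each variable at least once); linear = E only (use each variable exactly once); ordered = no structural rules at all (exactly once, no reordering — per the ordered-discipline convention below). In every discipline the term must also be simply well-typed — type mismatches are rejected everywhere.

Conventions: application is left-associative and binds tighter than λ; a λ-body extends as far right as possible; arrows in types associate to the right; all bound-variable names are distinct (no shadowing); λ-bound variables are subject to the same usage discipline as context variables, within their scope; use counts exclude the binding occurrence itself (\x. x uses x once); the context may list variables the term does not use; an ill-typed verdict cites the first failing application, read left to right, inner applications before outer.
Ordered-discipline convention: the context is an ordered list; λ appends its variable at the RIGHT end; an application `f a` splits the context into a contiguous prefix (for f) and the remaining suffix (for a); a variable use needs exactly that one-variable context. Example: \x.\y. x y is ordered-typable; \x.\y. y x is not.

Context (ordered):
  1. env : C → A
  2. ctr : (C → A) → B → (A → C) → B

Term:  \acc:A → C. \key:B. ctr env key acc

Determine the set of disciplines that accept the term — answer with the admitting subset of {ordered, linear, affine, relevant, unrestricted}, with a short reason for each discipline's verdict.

admitted by: linear, affine, relevant, unrestricted
variable uses: env: 1; ctr: 1; acc (bound): 1; key (bound): 1
order of uses: ctr, env, key, acc
typing: well-typed — term : (A → C) → B → B
ordered: ✗ — needs exchange: uses follow ctr, env, key, acc
linear: ✓ — single use per variable (env, ctr, acc, key)
affine: ✓ — none of env, ctr, acc, key used more than once
relevant: ✓ — every one of env, ctr, acc, key appears
unrestricted: ✓ — well-typed at (A → C) → B → B; no restrictions here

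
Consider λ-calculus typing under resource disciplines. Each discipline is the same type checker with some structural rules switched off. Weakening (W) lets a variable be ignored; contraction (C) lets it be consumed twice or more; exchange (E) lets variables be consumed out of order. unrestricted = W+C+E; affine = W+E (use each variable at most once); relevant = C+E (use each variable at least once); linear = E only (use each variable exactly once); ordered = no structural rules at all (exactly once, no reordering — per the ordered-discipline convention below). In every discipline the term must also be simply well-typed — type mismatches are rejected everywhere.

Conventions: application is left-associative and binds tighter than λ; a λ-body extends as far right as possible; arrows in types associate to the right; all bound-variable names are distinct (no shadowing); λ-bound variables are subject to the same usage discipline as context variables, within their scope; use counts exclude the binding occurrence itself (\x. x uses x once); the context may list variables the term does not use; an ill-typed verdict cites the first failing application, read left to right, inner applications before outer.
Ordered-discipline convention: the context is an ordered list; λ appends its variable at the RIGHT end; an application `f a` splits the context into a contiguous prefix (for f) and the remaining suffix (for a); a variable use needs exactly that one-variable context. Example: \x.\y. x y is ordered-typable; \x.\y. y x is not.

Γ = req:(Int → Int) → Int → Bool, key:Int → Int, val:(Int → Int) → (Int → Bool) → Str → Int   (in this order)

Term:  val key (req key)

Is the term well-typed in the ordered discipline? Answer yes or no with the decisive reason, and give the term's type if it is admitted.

no — repeated use of key ×2
usage: req=1, key=2, val=1
left-to-right use order: val, key, req, key
typing: ✓ — Str → Int
summary: ordered ✗, linear ✗, affine ✗, relevant ✓, unrestricted ✓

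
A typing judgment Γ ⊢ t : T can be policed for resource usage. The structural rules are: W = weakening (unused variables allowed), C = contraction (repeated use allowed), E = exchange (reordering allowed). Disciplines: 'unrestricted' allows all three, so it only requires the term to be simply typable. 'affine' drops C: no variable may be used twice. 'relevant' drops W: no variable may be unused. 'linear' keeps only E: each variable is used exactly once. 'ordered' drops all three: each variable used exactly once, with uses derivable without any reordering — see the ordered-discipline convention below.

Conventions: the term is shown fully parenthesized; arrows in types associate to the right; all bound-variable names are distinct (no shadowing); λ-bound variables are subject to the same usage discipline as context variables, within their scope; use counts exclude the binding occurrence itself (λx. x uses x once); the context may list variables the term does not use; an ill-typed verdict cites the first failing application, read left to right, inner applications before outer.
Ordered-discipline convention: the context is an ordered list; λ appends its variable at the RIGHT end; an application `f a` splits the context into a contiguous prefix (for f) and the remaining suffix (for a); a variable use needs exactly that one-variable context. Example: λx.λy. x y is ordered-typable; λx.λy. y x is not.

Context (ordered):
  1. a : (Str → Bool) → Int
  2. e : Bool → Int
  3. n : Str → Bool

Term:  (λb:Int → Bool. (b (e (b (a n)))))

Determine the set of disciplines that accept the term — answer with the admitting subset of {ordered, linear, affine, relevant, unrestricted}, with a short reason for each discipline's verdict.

admitted by: relevant, unrestricted
counts: a: 1, e: 1, n: 1, b [bound]: 2
order of uses: b, e, b, a, n
typing: ✓ — (Int → Bool) → Bool
ordered: ✗, needs contraction — b ×2
linear: ✗, needs contraction — b ×2
affine: ✗, needs contraction — b ×2
relevant: ✓, every one of a, e, n, b appears
unrestricted: ✓, simply typable at (Int → Bool) → Bool; W, C, E all held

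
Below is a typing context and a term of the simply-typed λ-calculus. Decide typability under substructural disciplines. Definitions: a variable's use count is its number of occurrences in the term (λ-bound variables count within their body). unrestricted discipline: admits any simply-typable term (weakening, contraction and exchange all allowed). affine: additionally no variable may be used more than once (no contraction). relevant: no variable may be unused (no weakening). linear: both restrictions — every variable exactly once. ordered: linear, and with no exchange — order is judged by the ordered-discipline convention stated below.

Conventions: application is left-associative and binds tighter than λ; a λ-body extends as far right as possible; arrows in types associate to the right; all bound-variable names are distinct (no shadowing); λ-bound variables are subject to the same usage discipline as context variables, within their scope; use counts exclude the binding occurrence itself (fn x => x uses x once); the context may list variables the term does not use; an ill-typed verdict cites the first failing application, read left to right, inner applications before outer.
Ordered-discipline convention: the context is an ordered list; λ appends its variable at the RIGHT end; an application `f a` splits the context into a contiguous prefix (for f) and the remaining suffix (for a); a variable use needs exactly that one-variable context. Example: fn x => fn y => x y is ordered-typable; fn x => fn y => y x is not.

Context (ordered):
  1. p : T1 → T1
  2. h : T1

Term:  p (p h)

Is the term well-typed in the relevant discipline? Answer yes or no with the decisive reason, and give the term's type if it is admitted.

yes — at least one use each (p, h); term : T1
variable uses: p: 2×; h: 1×
left-to-right use order: p, p, h
typing: well-typed at T1
summary: ordered ✗; linear ✗; affine ✗; relevant ✓; unrestricted ✓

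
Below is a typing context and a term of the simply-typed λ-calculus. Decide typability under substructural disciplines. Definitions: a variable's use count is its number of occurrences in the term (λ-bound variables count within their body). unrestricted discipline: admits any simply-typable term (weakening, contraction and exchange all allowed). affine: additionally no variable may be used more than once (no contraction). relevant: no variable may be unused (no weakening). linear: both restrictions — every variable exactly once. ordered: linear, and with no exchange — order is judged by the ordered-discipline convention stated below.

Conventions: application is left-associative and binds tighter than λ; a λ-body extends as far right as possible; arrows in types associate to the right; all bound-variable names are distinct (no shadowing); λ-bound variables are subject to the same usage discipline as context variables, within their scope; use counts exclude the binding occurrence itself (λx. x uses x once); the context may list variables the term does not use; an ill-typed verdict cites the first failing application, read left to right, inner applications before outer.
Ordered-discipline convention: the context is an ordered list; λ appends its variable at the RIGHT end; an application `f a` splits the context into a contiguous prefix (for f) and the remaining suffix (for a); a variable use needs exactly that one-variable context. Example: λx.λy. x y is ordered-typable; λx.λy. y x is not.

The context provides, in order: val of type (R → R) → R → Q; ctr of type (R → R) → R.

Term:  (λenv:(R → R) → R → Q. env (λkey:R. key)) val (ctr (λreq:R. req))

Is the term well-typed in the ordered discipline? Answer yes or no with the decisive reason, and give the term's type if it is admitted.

yes — single-use (val, ctr, env, key, req), ordered derivation ok; term : Q
use counts: val: 1; ctr: 1; env (bound): 1; key (bound): 1; req (bound): 1
order of uses: env, key, val, ctr, req
typing: ✓ — Q
across the five disciplines: ordered ✓ · linear ✓ · affine ✓ · relevant ✓ · unrestricted ✓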